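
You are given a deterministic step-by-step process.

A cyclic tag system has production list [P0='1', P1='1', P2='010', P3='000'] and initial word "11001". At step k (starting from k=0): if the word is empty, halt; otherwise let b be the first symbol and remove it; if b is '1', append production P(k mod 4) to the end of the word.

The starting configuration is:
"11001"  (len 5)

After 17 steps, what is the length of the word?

gen 0: "11001"  (len 5)
gen 1: "10011"  (len 5)
gen 2: "00111"  (len 5)
gen 3: "0111"  (len 4)
gen 4: "111"  (len 3)
gen 5: "111"  (len 3)
gen 6: "111"  (len 3)
gen 7: "11010"  (len 5)
gen 8: "1010000"  (len 7)
gen 9: "0100001"  (len 7)
gen 10: "100001"  (len 6)
gen 11: "00001010"  (len 8)
gen 12: "0001010"  (len 7)
gen 13: "001010"  (len 6)
gen 14: "01010"  (len 5)
gen 15: "1010"  (len 4)
gen 16: "010000"  (len 6)
gen 17: "10000"  (len 5)

5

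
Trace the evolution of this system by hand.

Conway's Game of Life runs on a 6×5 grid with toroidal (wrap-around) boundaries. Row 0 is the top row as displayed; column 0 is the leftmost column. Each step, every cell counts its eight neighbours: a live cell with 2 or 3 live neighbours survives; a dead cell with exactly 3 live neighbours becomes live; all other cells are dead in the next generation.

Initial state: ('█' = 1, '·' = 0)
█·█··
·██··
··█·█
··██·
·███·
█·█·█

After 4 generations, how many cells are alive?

step 0: █·█··
·██··
··█·█
··██·
·███·
█·█·█
step 1: █·█·█
█·█··
·····
····█
█····
█···█
step 2: ·····
█··██
·····
·····
█····
···█·
step 3: ···█·
····█
····█
·····
·····
·····
step 4: ·····
···██
·····
·····
·····
·····

2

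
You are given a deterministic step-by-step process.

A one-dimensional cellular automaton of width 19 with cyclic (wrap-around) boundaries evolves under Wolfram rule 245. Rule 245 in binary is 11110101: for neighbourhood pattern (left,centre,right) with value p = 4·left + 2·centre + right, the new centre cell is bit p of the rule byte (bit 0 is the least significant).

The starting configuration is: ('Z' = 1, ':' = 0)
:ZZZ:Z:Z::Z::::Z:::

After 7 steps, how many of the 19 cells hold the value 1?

15

[0] :ZZZ:Z:Z::Z::::Z:::
[1] ::ZZZZZZZ:ZZZZ:ZZZZ
[2] Z::ZZZZZZZ:ZZZZ:ZZZ
[3] ZZ::ZZZZZZZ:ZZZZ:ZZ
[4] ZZZ::ZZZZZZZ:ZZZZ:Z
[5] ZZZZ::ZZZZZZZ:ZZZZ:
[6] :ZZZZ::ZZZZZZZ:ZZZZ
[7] Z:ZZZZ::ZZZZZZZ:ZZZ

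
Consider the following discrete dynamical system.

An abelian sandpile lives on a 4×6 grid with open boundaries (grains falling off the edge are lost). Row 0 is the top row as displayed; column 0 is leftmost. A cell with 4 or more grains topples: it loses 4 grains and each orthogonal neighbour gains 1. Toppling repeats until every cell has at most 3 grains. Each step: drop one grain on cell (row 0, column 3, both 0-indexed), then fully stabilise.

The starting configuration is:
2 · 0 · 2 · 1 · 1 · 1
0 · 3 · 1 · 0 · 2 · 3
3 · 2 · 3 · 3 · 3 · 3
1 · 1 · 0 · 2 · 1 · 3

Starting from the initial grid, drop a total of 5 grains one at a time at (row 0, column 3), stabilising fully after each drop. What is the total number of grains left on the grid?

45

k=0  2 · 0 · 2 · 1 · 1 · 1
0 · 3 · 1 · 0 · 2 · 3
3 · 2 · 3 · 3 · 3 · 3
1 · 1 · 0 · 2 · 1 · 3
k=1  2 · 0 · 2 · 2 · 1 · 1
0 · 3 · 1 · 0 · 2 · 3
3 · 2 · 3 · 3 · 3 · 3
1 · 1 · 0 · 2 · 1 · 3
k=2  2 · 0 · 2 · 3 · 1 · 1
0 · 3 · 1 · 0 · 2 · 3
3 · 2 · 3 · 3 · 3 · 3
1 · 1 · 0 · 2 · 1 · 3
k=3  2 · 0 · 3 · 0 · 2 · 1
0 · 3 · 1 · 1 · 2 · 3
3 · 2 · 3 · 3 · 3 · 3
1 · 1 · 0 · 2 · 1 · 3
k=4  2 · 0 · 3 · 1 · 2 · 1
0 · 3 · 1 · 1 · 2 · 3
3 · 2 · 3 · 3 · 3 · 3
1 · 1 · 0 · 2 · 1 · 3
k=5  2 · 0 · 3 · 2 · 2 · 1
0 · 3 · 1 · 1 · 2 · 3
3 · 2 · 3 · 3 · 3 · 3
1 · 1 · 0 · 2 · 1 · 3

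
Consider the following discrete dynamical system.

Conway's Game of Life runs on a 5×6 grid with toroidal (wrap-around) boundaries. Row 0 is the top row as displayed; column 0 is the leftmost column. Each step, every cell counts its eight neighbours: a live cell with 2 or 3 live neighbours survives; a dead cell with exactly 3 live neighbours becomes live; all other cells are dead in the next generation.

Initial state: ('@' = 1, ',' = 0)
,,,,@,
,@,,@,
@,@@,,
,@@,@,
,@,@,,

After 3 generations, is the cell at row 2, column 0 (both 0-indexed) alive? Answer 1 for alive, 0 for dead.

1

0) ,,,,@,
,@,,@,
@,@@,,
,@@,@,
,@,@,,
1) ,,@@@,
,@@,@@
@,,,@@
@,,,@,
,@,@@,
2) @,,,,,
,@@,,,
,,,,,,
@@,,,,
,@,,,,
3) @,@,,,
,@,,,,
@,@,,,
@@,,,,
,@,,,,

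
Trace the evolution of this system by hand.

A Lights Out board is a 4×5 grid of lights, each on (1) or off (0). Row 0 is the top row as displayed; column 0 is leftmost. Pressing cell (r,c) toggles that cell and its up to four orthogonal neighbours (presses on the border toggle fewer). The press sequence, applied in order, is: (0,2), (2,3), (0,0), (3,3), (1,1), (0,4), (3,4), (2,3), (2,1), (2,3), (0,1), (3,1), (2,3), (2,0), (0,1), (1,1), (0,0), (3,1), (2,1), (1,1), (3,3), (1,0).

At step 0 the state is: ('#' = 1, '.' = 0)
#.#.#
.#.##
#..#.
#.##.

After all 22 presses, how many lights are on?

8

k=0  #.#.#
.#.##
#..#.
#.##.
k=1  ##.##
.####
#..#.
#.##.
k=2  ##.##
.##.#
#.#.#
#.#..
k=3  ...##
###.#
#.#.#
#.#..
k=4  ...##
###.#
#.###
#..##
k=5  .#.##
....#
#####
#..##
k=6  .#...
.....
#####
#..##
k=7  .#...
.....
####.
#....
k=8  .#...
...#.
##..#
#..#.
k=9  .#...
.#.#.
..#.#
##.#.
k=10  .#...
.#...
...#.
##...
k=11  #.#..
.....
...#.
##...
k=12  #.#..
.....
.#.#.
..#..
k=13  #.#..
...#.
.##.#
..##.
k=14  #.#..
#..#.
#.#.#
#.##.
k=15  .#...
##.#.
#.#.#
#.##.
k=16  .....
..##.
###.#
#.##.
k=17  ##...
#.##.
###.#
#.##.
k=18  ##...
#.##.
#.#.#
.#.#.
k=19  ##...
####.
.#..#
...#.
k=20  #....
...#.
....#
...#.
k=21  #....
...#.
...##
..#.#
k=22  .....
##.#.
#..##
..#.#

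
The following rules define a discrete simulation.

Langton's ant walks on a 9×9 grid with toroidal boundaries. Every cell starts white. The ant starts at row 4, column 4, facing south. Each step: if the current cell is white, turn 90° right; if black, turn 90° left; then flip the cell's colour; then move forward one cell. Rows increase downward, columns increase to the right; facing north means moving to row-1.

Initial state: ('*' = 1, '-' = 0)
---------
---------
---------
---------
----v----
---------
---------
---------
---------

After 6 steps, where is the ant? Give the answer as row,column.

k=0  ---------
---------
---------
---------
----v----
---------
---------
---------
---------
k=1  ---------
---------
---------
---------
---<*----
---------
---------
---------
---------
k=2  ---------
---------
---------
---^-----
---**----
---------
---------
---------
---------
k=3  ---------
---------
---------
---*>----
---**----
---------
---------
---------
---------
k=4  ---------
---------
---------
---**----
---*v----
---------
---------
---------
---------
k=5  ---------
---------
---------
---**----
---*->---
---------
---------
---------
---------
k=6  ---------
---------
---------
---**----
---*-*---
-----v---
---------
---------
---------

5,5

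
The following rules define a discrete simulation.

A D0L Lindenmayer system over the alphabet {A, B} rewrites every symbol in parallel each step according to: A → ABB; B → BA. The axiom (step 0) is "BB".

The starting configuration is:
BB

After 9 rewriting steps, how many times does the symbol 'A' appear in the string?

[0] BB
[1] BABA
[2] BAABBBAABB
[3] BAABBABBBABABAABBABBBABA
[4] BAABBABBBABAABBBABABAABBBAABBBAABBABBBABAABBBABABAABBBAABB
[5] BAABBABBBABAABBBABABAABBBAABBABBBABABAABBBAABBBAABBABBBABA…ABBBABABAABBBAABBABBBABABAABBBAABBBAABBABBBABABAABBABBBABA  (len 140)
[6] BAABBABBBABAABBBABABAABBBAABBABBBABABAABBBAABBBAABBABBBABA…BAABBABBBABAABBBABABAABBBAABBBAABBABBBABAABBBABABAABBBAABB  (len 338)
[7] BAABBABBBABAABBBABABAABBBAABBABBBABABAABBBAABBBAABBABBBABA…ABBBABABAABBBAABBABBBABABAABBBAABBBAABBABBBABABAABBABBBABA  (len 816)
[8] BAABBABBBABAABBBABABAABBBAABBABBBABABAABBBAABBBAABBABBBABA…BAABBABBBABAABBBABABAABBBAABBBAABBABBBABAABBBABABAABBBAABB  (len 1970)
[9] BAABBABBBABAABBBABABAABBBAABBABBBABABAABBBAABBBAABBABBBABA…ABBBABABAABBBAABBABBBABABAABBBAABBBAABBABBBABABAABBABBBABA  (len 4756)

1970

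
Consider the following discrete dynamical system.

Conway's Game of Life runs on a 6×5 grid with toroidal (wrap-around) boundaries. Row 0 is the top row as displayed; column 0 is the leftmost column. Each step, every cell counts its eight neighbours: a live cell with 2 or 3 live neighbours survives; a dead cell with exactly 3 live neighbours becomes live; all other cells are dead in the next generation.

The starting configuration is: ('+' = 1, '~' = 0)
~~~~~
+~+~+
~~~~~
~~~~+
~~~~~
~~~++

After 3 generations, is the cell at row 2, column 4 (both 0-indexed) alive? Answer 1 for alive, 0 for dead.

t=0: ~~~~~
+~+~+
~~~~~
~~~~+
~~~~~
~~~++
t=1: +~~~~
~~~~~
+~~++
~~~~~
~~~++
~~~~~
t=2: ~~~~~
+~~~~
~~~~+
+~~~~
~~~~~
~~~~+
t=3: ~~~~~
~~~~~
+~~~+
~~~~~
~~~~~
~~~~~

1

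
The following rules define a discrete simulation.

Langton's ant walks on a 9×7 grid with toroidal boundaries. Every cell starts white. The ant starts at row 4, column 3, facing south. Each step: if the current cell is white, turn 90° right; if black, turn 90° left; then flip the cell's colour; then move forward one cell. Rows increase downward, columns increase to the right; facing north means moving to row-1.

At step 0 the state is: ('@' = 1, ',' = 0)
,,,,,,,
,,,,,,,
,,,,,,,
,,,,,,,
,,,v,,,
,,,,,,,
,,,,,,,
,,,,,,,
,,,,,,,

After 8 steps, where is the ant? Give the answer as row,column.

step 0: ,,,,,,,
,,,,,,,
,,,,,,,
,,,,,,,
,,,v,,,
,,,,,,,
,,,,,,,
,,,,,,,
,,,,,,,
step 1: ,,,,,,,
,,,,,,,
,,,,,,,
,,,,,,,
,,<@,,,
,,,,,,,
,,,,,,,
,,,,,,,
,,,,,,,
step 2: ,,,,,,,
,,,,,,,
,,,,,,,
,,^,,,,
,,@@,,,
,,,,,,,
,,,,,,,
,,,,,,,
,,,,,,,
step 3: ,,,,,,,
,,,,,,,
,,,,,,,
,,@>,,,
,,@@,,,
,,,,,,,
,,,,,,,
,,,,,,,
,,,,,,,
step 4: ,,,,,,,
,,,,,,,
,,,,,,,
,,@@,,,
,,@v,,,
,,,,,,,
,,,,,,,
,,,,,,,
,,,,,,,
step 5: ,,,,,,,
,,,,,,,
,,,,,,,
,,@@,,,
,,@,>,,
,,,,,,,
,,,,,,,
,,,,,,,
,,,,,,,
step 6: ,,,,,,,
,,,,,,,
,,,,,,,
,,@@,,,
,,@,@,,
,,,,v,,
,,,,,,,
,,,,,,,
,,,,,,,
step 7: ,,,,,,,
,,,,,,,
,,,,,,,
,,@@,,,
,,@,@,,
,,,<@,,
,,,,,,,
,,,,,,,
,,,,,,,
step 8: ,,,,,,,
,,,,,,,
,,,,,,,
,,@@,,,
,,@^@,,
,,,@@,,
,,,,,,,
,,,,,,,
,,,,,,,

4,3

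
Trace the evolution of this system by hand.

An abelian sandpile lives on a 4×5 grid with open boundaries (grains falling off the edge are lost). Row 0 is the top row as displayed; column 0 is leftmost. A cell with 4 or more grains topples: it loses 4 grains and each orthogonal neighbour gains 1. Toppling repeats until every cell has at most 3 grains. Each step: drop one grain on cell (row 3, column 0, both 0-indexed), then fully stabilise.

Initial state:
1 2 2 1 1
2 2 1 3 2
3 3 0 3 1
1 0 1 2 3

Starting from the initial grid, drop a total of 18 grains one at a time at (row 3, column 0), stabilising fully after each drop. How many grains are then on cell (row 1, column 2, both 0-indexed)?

t=0: 1 2 2 1 1
2 2 1 3 2
3 3 0 3 1
1 0 1 2 3
t=1: 1 2 2 1 1
2 2 1 3 2
3 3 0 3 1
2 0 1 2 3
t=2: 1 2 2 1 1
2 2 1 3 2
3 3 0 3 1
3 0 1 2 3
t=3: 1 2 2 1 1
3 3 1 3 2
1 0 1 3 1
1 2 1 2 3
t=4: 1 2 2 1 1
3 3 1 3 2
1 0 1 3 1
2 2 1 2 3
t=5: 1 2 2 1 1
3 3 1 3 2
1 0 1 3 1
3 2 1 2 3
t=6: 1 2 2 1 1
3 3 1 3 2
2 0 1 3 1
0 3 1 2 3
t=7: 1 2 2 1 1
3 3 1 3 2
2 0 1 3 1
1 3 1 2 3
t=8: 1 2 2 1 1
3 3 1 3 2
2 0 1 3 1
2 3 1 2 3
t=9: 1 2 2 1 1
3 3 1 3 2
2 0 1 3 1
3 3 1 2 3
t=10: 1 2 2 1 1
3 3 1 3 2
3 1 1 3 1
1 0 2 2 3
t=11: 1 2 2 1 1
3 3 1 3 2
3 1 1 3 1
2 0 2 2 3
t=12: 1 2 2 1 1
3 3 1 3 2
3 1 1 3 1
3 0 2 2 3
t=13: 2 3 2 1 1
1 0 2 3 2
1 3 1 3 1
1 1 2 2 3
t=14: 2 3 2 1 1
1 0 2 3 2
1 3 1 3 1
2 1 2 2 3
t=15: 2 3 2 1 1
1 0 2 3 2
1 3 1 3 1
3 1 2 2 3
t=16: 2 3 2 1 1
1 0 2 3 2
2 3 1 3 1
0 2 2 2 3
t=17: 2 3 2 1 1
1 0 2 3 2
2 3 1 3 1
1 2 2 2 3
t=18: 2 3 2 1 1
1 0 2 3 2
2 3 1 3 1
2 2 2 2 3

2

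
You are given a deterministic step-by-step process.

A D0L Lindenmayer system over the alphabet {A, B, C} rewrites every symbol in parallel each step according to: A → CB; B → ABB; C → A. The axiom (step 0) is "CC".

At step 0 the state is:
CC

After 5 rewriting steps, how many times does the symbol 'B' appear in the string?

28

gen 0: CC
gen 1: AA
gen 2: CBCB
gen 3: AABBAABB
gen 4: CBCBABBABBCBCBABBABB
gen 5: AABBAABBCBABBABBCBABBABBAABBAABBCBABBABBCBABBABB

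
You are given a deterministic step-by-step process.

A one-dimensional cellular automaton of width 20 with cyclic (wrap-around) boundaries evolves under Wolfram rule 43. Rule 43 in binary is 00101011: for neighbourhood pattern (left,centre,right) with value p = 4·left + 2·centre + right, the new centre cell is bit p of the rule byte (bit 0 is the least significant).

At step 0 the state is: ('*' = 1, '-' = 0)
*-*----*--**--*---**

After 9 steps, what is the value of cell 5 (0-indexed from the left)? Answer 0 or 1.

step 0: *-*----*--**--*---**
step 1: -*--***--**--*--***-
step 2: *--**---**--*--**---
step 3: --**--***--*--**--**
step 4: -**--**---*--**--**-
step 5: **--**--**--**--**--
step 6: *--**--**--**--**--*
step 7: --**--**--**--**--**
step 8: -**--**--**--**--**-
step 9: **--**--**--**--**--

1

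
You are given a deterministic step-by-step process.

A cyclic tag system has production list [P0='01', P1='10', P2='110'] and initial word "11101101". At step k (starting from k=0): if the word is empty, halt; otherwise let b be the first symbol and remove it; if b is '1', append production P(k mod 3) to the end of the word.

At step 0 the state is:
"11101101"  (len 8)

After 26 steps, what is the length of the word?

k=0  "11101101"  (len 8)
k=1  "110110101"  (len 9)
k=2  "1011010110"  (len 10)
k=3  "011010110110"  (len 12)
k=4  "11010110110"  (len 11)
k=5  "101011011010"  (len 12)
k=6  "01011011010110"  (len 14)
k=7  "1011011010110"  (len 13)
k=8  "01101101011010"  (len 14)
k=9  "1101101011010"  (len 13)
k=10  "10110101101001"  (len 14)
k=11  "011010110100110"  (len 15)
k=12  "11010110100110"  (len 14)
k=13  "101011010011001"  (len 15)
k=14  "0101101001100110"  (len 16)
k=15  "101101001100110"  (len 15)
k=16  "0110100110011001"  (len 16)
k=17  "110100110011001"  (len 15)
k=18  "10100110011001110"  (len 17)
k=19  "010011001100111001"  (len 18)
k=20  "10011001100111001"  (len 17)
k=21  "0011001100111001110"  (len 19)
k=22  "011001100111001110"  (len 18)
k=23  "11001100111001110"  (len 17)
k=24  "1001100111001110110"  (len 19)
k=25  "00110011100111011001"  (len 20)
k=26  "0110011100111011001"  (len 19)

19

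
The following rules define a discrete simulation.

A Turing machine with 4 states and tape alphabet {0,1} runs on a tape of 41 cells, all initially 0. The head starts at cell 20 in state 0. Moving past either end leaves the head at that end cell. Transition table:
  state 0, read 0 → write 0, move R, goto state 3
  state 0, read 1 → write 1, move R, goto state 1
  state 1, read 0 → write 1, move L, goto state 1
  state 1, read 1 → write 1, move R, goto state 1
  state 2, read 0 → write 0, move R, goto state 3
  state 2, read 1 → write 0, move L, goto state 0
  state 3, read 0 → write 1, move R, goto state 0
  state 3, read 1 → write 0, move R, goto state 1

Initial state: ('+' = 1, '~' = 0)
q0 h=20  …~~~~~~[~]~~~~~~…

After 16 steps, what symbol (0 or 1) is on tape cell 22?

t=0: q0 h=20  …~~~~~~[~]~~~~~~…
t=1: q3 h=21  …~~~~~~[~]~~~~~~…
t=2: q0 h=22  …~~~~~+[~]~~~~~~…
t=3: q3 h=23  …~~~~+~[~]~~~~~~…
t=4: q0 h=24  …~~~+~+[~]~~~~~~…
t=5: q3 h=25  …~~+~+~[~]~~~~~~…
t=6: q0 h=26  …~+~+~+[~]~~~~~~…
t=7: q3 h=27  …+~+~+~[~]~~~~~~…
t=8: q0 h=28  …~+~+~+[~]~~~~~~…
t=9: q3 h=29  …+~+~+~[~]~~~~~~…
t=10: q0 h=30  …~+~+~+[~]~~~~~~…
t=11: q3 h=31  …+~+~+~[~]~~~~~~…
t=12: q0 h=32  …~+~+~+[~]~~~~~~…
t=13: q3 h=33  …+~+~+~[~]~~~~~~…
t=14: q0 h=34  …~+~+~+[~]~~~~~~|
t=15: q3 h=35  …+~+~+~[~]~~~~~|
t=16: q0 h=36  …~+~+~+[~]~~~~|

0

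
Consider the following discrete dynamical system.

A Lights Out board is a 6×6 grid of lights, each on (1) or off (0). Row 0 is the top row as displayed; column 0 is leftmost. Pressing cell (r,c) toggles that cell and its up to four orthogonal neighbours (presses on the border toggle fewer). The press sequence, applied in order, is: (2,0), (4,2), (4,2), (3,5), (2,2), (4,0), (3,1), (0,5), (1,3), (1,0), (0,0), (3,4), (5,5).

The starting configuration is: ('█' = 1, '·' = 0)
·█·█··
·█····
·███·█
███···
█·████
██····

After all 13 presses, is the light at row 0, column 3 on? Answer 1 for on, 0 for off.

t=0: ·█·█··
·█····
·███·█
███···
█·████
██····
t=1: ·█·█··
██····
█·██·█
·██···
█·████
██····
t=2: ·█·█··
██····
█·██·█
·█····
██··██
███···
t=3: ·█·█··
██····
█·██·█
·██···
█·████
██····
t=4: ·█·█··
██····
█·██··
·██·██
█·███·
██····
t=5: ·█·█··
███···
██····
·█··██
█·███·
██····
t=6: ·█·█··
███···
██····
██··██
·████·
·█····
t=7: ·█·█··
███···
█·····
··█·██
··███·
·█····
t=8: ·█·███
███··█
█·····
··█·██
··███·
·█····
t=9: ·█··██
██·███
█··█··
··█·██
··███·
·█····
t=10: ██··██
···███
···█··
··█·██
··███·
·█····
t=11: ····██
█··███
···█··
··█·██
··███·
·█····
t=12: ····██
█··███
···██·
··██··
··██··
·█····
t=13: ····██
█··███
···██·
··██··
··██·█
·█··██

0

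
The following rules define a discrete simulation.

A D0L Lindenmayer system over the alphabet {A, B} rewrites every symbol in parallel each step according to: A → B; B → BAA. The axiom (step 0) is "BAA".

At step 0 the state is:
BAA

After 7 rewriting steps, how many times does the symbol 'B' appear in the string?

[0] BAA
[1] BAABB
[2] BAABBBAABAA
[3] BAABBBAABAABAABBBAABB
[4] BAABBBAABAABAABBBAABBBAABBBAABAABAABBBAABAA
[5] BAABBBAABAABAABBBAABBBAABBBAABAABAABBBAABAABAABBBAABAABAABBBAABBBAABBBAABAABAABBBAABB
[6] BAABBBAABAABAABBBAABBBAABBBAABAABAABBBAABAABAABBBAABAABAAB…ABAABAABBBAABAABAABBBAABAABAABBBAABBBAABBBAABAABAABBBAABAA  (len 171)
[7] BAABBBAABAABAABBBAABBBAABBBAABAABAABBBAABAABAABBBAABAABAAB…AABAABAABBBAABAABAABBBAABAABAABBBAABBBAABBBAABAABAABBBAABB  (len 341)

171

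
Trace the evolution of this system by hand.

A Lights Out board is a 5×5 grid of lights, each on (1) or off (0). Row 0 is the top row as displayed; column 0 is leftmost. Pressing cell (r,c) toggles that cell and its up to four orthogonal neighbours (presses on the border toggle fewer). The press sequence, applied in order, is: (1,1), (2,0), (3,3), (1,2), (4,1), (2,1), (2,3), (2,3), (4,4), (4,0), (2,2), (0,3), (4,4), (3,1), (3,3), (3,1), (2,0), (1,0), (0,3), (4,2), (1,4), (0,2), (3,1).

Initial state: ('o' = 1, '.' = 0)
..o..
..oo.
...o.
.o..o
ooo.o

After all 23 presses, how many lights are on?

k=0  ..o..
..oo.
...o.
.o..o
ooo.o
k=1  .oo..
oo.o.
.o.o.
.o..o
ooo.o
k=2  .oo..
.o.o.
o..o.
oo..o
ooo.o
k=3  .oo..
.o.o.
o....
oooo.
ooooo
k=4  .o...
..o..
o.o..
oooo.
ooooo
k=5  .o...
..o..
o.o..
o.oo.
...oo
k=6  .o...
.oo..
.o...
oooo.
...oo
k=7  .o...
.ooo.
.oooo
ooo..
...oo
k=8  .o...
.oo..
.o...
oooo.
...oo
k=9  .o...
.oo..
.o...
ooooo
.....
k=10  .o...
.oo..
.o...
.oooo
oo...
k=11  .o...
.o...
..oo.
.o.oo
oo...
k=12  .oooo
.o.o.
..oo.
.o.oo
oo...
k=13  .oooo
.o.o.
..oo.
.o.o.
oo.oo
k=14  .oooo
.o.o.
.ooo.
o.oo.
o..oo
k=15  .oooo
.o.o.
.oo..
o...o
o...o
k=16  .oooo
.o.o.
..o..
.oo.o
oo..o
k=17  .oooo
oo.o.
ooo..
ooo.o
oo..o
k=18  ooooo
...o.
.oo..
ooo.o
oo..o
k=19  oo...
.....
.oo..
ooo.o
oo..o
k=20  oo...
.....
.oo..
oo..o
o.ooo
k=21  oo..o
...oo
.oo.o
oo..o
o.ooo
k=22  o.ooo
..ooo
.oo.o
oo..o
o.ooo
k=23  o.ooo
..ooo
..o.o
..o.o
ooooo

16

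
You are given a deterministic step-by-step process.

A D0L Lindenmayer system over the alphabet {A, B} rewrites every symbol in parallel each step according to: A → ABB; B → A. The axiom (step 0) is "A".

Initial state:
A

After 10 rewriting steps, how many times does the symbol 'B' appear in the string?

t=0: A
t=1: ABB
t=2: ABBAA
t=3: ABBAAABBABB
t=4: ABBAAABBABBABBAAABBAA
t=5: ABBAAABBABBABBAAABBAAABBAAABBABBABBAAABBABB
t=6: ABBAAABBABBABBAAABBAAABBAAABBABBABBAAABBABBABBAAABBABBABBAAABBAAABBAAABBABBABBAAABBAA
t=7: ABBAAABBABBABBAAABBAAABBAAABBABBABBAAABBABBABBAAABBABBABBA…BABBABBAAABBABBABBAAABBABBABBAAABBAAABBAAABBABBABBAAABBABB  (len 171)
t=8: ABBAAABBABBABBAAABBAAABBAAABBABBABBAAABBABBABBAAABBABBABBA…BBABBABBAAABBABBABBAAABBABBABBAAABBAAABBAAABBABBABBAAABBAA  (len 341)
t=9: ABBAAABBABBABBAAABBAAABBAAABBABBABBAAABBABBABBAAABBABBABBA…BABBABBAAABBABBABBAAABBABBABBAAABBAAABBAAABBABBABBAAABBABB  (len 683)
t=10: ABBAAABBABBABBAAABBAAABBAAABBABBABBAAABBABBABBAAABBABBABBA…BBABBABBAAABBABBABBAAABBABBABBAAABBAAABBAAABBABBABBAAABBAA  (len 1365)

682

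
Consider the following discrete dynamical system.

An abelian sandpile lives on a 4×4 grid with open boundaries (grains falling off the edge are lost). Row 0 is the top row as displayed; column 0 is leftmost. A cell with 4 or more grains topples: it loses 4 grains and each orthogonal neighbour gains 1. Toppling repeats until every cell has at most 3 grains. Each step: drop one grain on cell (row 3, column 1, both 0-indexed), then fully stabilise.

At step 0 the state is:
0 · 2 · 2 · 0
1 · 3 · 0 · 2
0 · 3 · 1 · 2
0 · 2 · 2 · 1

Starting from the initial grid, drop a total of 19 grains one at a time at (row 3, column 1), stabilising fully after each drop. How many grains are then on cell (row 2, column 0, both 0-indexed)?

3

0) 0 · 2 · 2 · 0
1 · 3 · 0 · 2
0 · 3 · 1 · 2
0 · 2 · 2 · 1
1) 0 · 2 · 2 · 0
1 · 3 · 0 · 2
0 · 3 · 1 · 2
0 · 3 · 2 · 1
2) 0 · 3 · 2 · 0
2 · 0 · 1 · 2
1 · 1 · 2 · 2
1 · 1 · 3 · 1
3) 0 · 3 · 2 · 0
2 · 0 · 1 · 2
1 · 1 · 2 · 2
1 · 2 · 3 · 1
4) 0 · 3 · 2 · 0
2 · 0 · 1 · 2
1 · 1 · 2 · 2
1 · 3 · 3 · 1
5) 0 · 3 · 2 · 0
2 · 0 · 1 · 2
1 · 2 · 3 · 2
2 · 1 · 0 · 2
6) 0 · 3 · 2 · 0
2 · 0 · 1 · 2
1 · 2 · 3 · 2
2 · 2 · 0 · 2
7) 0 · 3 · 2 · 0
2 · 0 · 1 · 2
1 · 2 · 3 · 2
2 · 3 · 0 · 2
8) 0 · 3 · 2 · 0
2 · 0 · 1 · 2
1 · 3 · 3 · 2
3 · 0 · 1 · 2
9) 0 · 3 · 2 · 0
2 · 0 · 1 · 2
1 · 3 · 3 · 2
3 · 1 · 1 · 2
10) 0 · 3 · 2 · 0
2 · 0 · 1 · 2
1 · 3 · 3 · 2
3 · 2 · 1 · 2
11) 0 · 3 · 2 · 0
2 · 0 · 1 · 2
1 · 3 · 3 · 2
3 · 3 · 1 · 2
12) 0 · 3 · 2 · 0
2 · 1 · 2 · 2
3 · 1 · 0 · 3
0 · 2 · 3 · 2
13) 0 · 3 · 2 · 0
2 · 1 · 2 · 2
3 · 1 · 0 · 3
0 · 3 · 3 · 2
14) 0 · 3 · 2 · 0
2 · 1 · 2 · 2
3 · 2 · 1 · 3
1 · 1 · 0 · 3
15) 0 · 3 · 2 · 0
2 · 1 · 2 · 2
3 · 2 · 1 · 3
1 · 2 · 0 · 3
16) 0 · 3 · 2 · 0
2 · 1 · 2 · 2
3 · 2 · 1 · 3
1 · 3 · 0 · 3
17) 0 · 3 · 2 · 0
2 · 1 · 2 · 2
3 · 3 · 1 · 3
2 · 0 · 1 · 3
18) 0 · 3 · 2 · 0
2 · 1 · 2 · 2
3 · 3 · 1 · 3
2 · 1 · 1 · 3
19) 0 · 3 · 2 · 0
2 · 1 · 2 · 2
3 · 3 · 1 · 3
2 · 2 · 1 · 3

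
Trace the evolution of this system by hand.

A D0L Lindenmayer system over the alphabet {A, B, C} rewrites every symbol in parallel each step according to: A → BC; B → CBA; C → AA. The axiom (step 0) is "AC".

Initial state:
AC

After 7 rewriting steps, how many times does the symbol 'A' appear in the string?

k=0  AC
k=1  BCAA
k=2  CBAAABCBC
k=3  AACBABCBCBCCBAAACBAAA
k=4  BCBCAACBABCCBAAACBAAACBAAAAACBABCBCBCAACBABCBCBC
k=5  CBAAACBAAABCBCAACBABCCBAAAAACBABCBCBCAACBABCBCBCAACBABCBCBCBCBCAACBABCCBAAACBAAACBAAABCBCAACBABCCBAAACBAAACBAAA
k=6  AACBABCBCBCAACBABCBCBCCBAAACBAAABCBCAACBABCCBAAAAACBABCBCB…BAAACBAAABCBCAACBABCCBAAAAACBABCBCBCAACBABCBCBCAACBABCBCBC  (len 255)
k=7  BCBCAACBABCCBAAACBAAACBAAABCBCAACBABCCBAAACBAAACBAAAAACBAB…ACBAAABCBCAACBABCCBAAACBAAACBAAABCBCAACBABCCBAAACBAAACBAAA  (len 588)

234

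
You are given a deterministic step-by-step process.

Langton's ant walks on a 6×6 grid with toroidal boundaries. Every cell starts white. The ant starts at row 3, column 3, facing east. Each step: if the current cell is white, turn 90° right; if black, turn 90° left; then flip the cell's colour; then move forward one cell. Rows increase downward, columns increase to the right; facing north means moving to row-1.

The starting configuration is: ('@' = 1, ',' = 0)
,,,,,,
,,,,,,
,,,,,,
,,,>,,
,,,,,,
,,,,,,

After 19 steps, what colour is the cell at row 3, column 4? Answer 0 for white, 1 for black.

k=0  ,,,,,,
,,,,,,
,,,,,,
,,,>,,
,,,,,,
,,,,,,
k=1  ,,,,,,
,,,,,,
,,,,,,
,,,@,,
,,,v,,
,,,,,,
k=2  ,,,,,,
,,,,,,
,,,,,,
,,,@,,
,,<@,,
,,,,,,
k=3  ,,,,,,
,,,,,,
,,,,,,
,,^@,,
,,@@,,
,,,,,,
k=4  ,,,,,,
,,,,,,
,,,,,,
,,@>,,
,,@@,,
,,,,,,
k=5  ,,,,,,
,,,,,,
,,,^,,
,,@,,,
,,@@,,
,,,,,,
k=6  ,,,,,,
,,,,,,
,,,@>,
,,@,,,
,,@@,,
,,,,,,
k=7  ,,,,,,
,,,,,,
,,,@@,
,,@,v,
,,@@,,
,,,,,,
k=8  ,,,,,,
,,,,,,
,,,@@,
,,@<@,
,,@@,,
,,,,,,
k=9  ,,,,,,
,,,,,,
,,,^@,
,,@@@,
,,@@,,
,,,,,,
k=10  ,,,,,,
,,,,,,
,,<,@,
,,@@@,
,,@@,,
,,,,,,
k=11  ,,,,,,
,,^,,,
,,@,@,
,,@@@,
,,@@,,
,,,,,,
k=12  ,,,,,,
,,@>,,
,,@,@,
,,@@@,
,,@@,,
,,,,,,
k=13  ,,,,,,
,,@@,,
,,@v@,
,,@@@,
,,@@,,
,,,,,,
k=14  ,,,,,,
,,@@,,
,,<@@,
,,@@@,
,,@@,,
,,,,,,
k=15  ,,,,,,
,,@@,,
,,,@@,
,,v@@,
,,@@,,
,,,,,,
k=16  ,,,,,,
,,@@,,
,,,@@,
,,,>@,
,,@@,,
,,,,,,
k=17  ,,,,,,
,,@@,,
,,,^@,
,,,,@,
,,@@,,
,,,,,,
k=18  ,,,,,,
,,@@,,
,,<,@,
,,,,@,
,,@@,,
,,,,,,
k=19  ,,,,,,
,,^@,,
,,@,@,
,,,,@,
,,@@,,
,,,,,,

1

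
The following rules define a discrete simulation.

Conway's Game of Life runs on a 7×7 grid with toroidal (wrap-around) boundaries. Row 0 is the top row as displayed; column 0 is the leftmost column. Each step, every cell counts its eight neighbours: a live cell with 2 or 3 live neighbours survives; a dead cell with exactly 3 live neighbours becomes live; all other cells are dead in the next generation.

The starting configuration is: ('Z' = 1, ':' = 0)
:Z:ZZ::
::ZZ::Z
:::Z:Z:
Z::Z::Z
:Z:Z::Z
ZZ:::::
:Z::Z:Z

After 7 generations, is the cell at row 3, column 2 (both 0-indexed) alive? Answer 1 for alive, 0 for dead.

step 0: :Z:ZZ::
::ZZ::Z
:::Z:Z:
Z::Z::Z
:Z:Z::Z
ZZ:::::
:Z::Z:Z
step 1: :Z::Z::
:::::Z:
Z::Z:Z:
Z::Z:ZZ
:Z::::Z
:Z:::ZZ
:Z:ZZZ:
step 2: ::ZZ:::
:::::ZZ
Z::::Z:
:ZZ::Z:
:ZZ:Z::
:Z::::Z
:Z:Z::Z
step 3: Z:ZZZZZ
::::ZZZ
ZZ::ZZ:
Z:ZZZZZ
:::Z:Z:
:Z:Z:Z:
:Z:Z:::
step 4: ZZZ::::
::Z::::
:ZZ::::
Z:Z::::
ZZ:::::
:::Z:::
:Z:::::
step 5: Z:Z::::
Z::Z:::
::ZZ:::
Z:Z::::
ZZZ::::
ZZZ::::
ZZ:::::
step 6: Z:Z:::Z
:::Z:::
::ZZ:::
Z::::::
:::Z::Z
::::::Z
::::::Z
step 7: Z:::::Z
:Z:Z:::
::ZZ:::
::ZZ:::
Z:::::Z
Z::::ZZ
:::::ZZ

1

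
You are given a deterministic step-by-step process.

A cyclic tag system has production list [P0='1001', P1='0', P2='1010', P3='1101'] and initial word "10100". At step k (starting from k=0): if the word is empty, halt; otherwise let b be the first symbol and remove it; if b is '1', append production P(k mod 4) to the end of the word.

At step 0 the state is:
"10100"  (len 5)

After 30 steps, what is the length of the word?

step 0: "10100"  (len 5)
step 1: "01001001"  (len 8)
step 2: "1001001"  (len 7)
step 3: "0010011010"  (len 10)
step 4: "010011010"  (len 9)
step 5: "10011010"  (len 8)
step 6: "00110100"  (len 8)
step 7: "0110100"  (len 7)
step 8: "110100"  (len 6)
step 9: "101001001"  (len 9)
step 10: "010010010"  (len 9)
step 11: "10010010"  (len 8)
step 12: "00100101101"  (len 11)
step 13: "0100101101"  (len 10)
step 14: "100101101"  (len 9)
step 15: "001011011010"  (len 12)
step 16: "01011011010"  (len 11)
step 17: "1011011010"  (len 10)
step 18: "0110110100"  (len 10)
step 19: "110110100"  (len 9)
step 20: "101101001101"  (len 12)
step 21: "011010011011001"  (len 15)
step 22: "11010011011001"  (len 14)
step 23: "10100110110011010"  (len 17)
step 24: "01001101100110101101"  (len 20)
step 25: "1001101100110101101"  (len 19)
step 26: "0011011001101011010"  (len 19)
step 27: "011011001101011010"  (len 18)
step 28: "11011001101011010"  (len 17)
step 29: "10110011010110101001"  (len 20)
step 30: "01100110101101010010"  (len 20)

20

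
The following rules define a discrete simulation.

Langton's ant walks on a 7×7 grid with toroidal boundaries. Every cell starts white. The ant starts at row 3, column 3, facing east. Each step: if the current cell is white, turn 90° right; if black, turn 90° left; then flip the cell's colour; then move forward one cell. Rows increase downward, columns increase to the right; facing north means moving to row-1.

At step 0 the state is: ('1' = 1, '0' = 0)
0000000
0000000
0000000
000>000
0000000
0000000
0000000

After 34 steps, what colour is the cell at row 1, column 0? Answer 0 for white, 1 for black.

1

gen 0: 0000000
0000000
0000000
000>000
0000000
0000000
0000000
gen 1: 0000000
0000000
0000000
0001000
000v000
0000000
0000000
gen 2: 0000000
0000000
0000000
0001000
00<1000
0000000
0000000
gen 3: 0000000
0000000
0000000
00^1000
0011000
0000000
0000000
gen 4: 0000000
0000000
0000000
001>000
0011000
0000000
0000000
gen 5: 0000000
0000000
000^000
0010000
0011000
0000000
0000000
gen 6: 0000000
0000000
0001>00
0010000
0011000
0000000
0000000
gen 7: 0000000
0000000
0001100
0010v00
0011000
0000000
0000000
gen 8: 0000000
0000000
0001100
001<100
0011000
0000000
0000000
gen 9: 0000000
0000000
000^100
0011100
0011000
0000000
0000000
gen 10: 0000000
0000000
00<0100
0011100
0011000
0000000
0000000
gen 11: 0000000
00^0000
0010100
0011100
0011000
0000000
0000000
gen 12: 0000000
001>000
0010100
0011100
0011000
0000000
0000000
gen 13: 0000000
0011000
001v100
0011100
0011000
0000000
0000000
gen 14: 0000000
0011000
00<1100
0011100
0011000
0000000
0000000
gen 15: 0000000
0011000
0001100
00v1100
0011000
0000000
0000000
gen 16: 0000000
0011000
0001100
000>100
0011000
0000000
0000000
gen 17: 0000000
0011000
000^100
0000100
0011000
0000000
0000000
gen 18: 0000000
0011000
00<0100
0000100
0011000
0000000
0000000
gen 19: 0000000
00^1000
0010100
0000100
0011000
0000000
0000000
gen 20: 0000000
0<01000
0010100
0000100
0011000
0000000
0000000
gen 21: 0^00000
0101000
0010100
0000100
0011000
0000000
0000000
gen 22: 01>0000
0101000
0010100
0000100
0011000
0000000
0000000
gen 23: 0110000
01v1000
0010100
0000100
0011000
0000000
0000000
gen 24: 0110000
0<11000
0010100
0000100
0011000
0000000
0000000
gen 25: 0110000
0011000
0v10100
0000100
0011000
0000000
0000000
gen 26: 0110000
0011000
<110100
0000100
0011000
0000000
0000000
gen 27: 0110000
^011000
1110100
0000100
0011000
0000000
0000000
gen 28: 0110000
1>11000
1110100
0000100
0011000
0000000
0000000
gen 29: 0110000
1111000
1v10100
0000100
0011000
0000000
0000000
gen 30: 0110000
1111000
10>0100
0000100
0011000
0000000
0000000
gen 31: 0110000
11^1000
1000100
0000100
0011000
0000000
0000000
gen 32: 0110000
1<01000
1000100
0000100
0011000
0000000
0000000
gen 33: 0110000
1001000
1v00100
0000100
0011000
0000000
0000000
gen 34: 0110000
1001000
<100100
0000100
0011000
0000000
0000000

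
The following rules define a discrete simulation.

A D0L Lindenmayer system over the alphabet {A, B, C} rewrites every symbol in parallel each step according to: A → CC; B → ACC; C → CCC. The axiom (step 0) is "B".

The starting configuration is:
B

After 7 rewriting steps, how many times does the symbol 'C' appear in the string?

0) B
1) ACC
2) CCCCCCCC
3) CCCCCCCCCCCCCCCCCCCCCCCC
4) CCCCCCCCCCCCCCCCCCCCCCCCCCCCCCCCCCCCCCCCCCCCCCCCCCCCCCCCCCCCCCCCCCCCCCCC
5) CCCCCCCCCCCCCCCCCCCCCCCCCCCCCCCCCCCCCCCCCCCCCCCCCCCCCCCCCC…CCCCCCCCCCCCCCCCCCCCCCCCCCCCCCCCCCCCCCCCCCCCCCCCCCCCCCCCCC  (len 216)
6) CCCCCCCCCCCCCCCCCCCCCCCCCCCCCCCCCCCCCCCCCCCCCCCCCCCCCCCCCC…CCCCCCCCCCCCCCCCCCCCCCCCCCCCCCCCCCCCCCCCCCCCCCCCCCCCCCCCCC  (len 648)
7) CCCCCCCCCCCCCCCCCCCCCCCCCCCCCCCCCCCCCCCCCCCCCCCCCCCCCCCCCC…CCCCCCCCCCCCCCCCCCCCCCCCCCCCCCCCCCCCCCCCCCCCCCCCCCCCCCCCCC  (len 1944)

1944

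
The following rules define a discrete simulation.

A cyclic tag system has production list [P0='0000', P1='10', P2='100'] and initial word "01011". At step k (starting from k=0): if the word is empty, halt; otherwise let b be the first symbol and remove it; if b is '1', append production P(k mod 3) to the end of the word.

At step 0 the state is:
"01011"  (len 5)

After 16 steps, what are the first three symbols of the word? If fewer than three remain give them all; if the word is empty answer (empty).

100

step 0: "01011"  (len 5)
step 1: "1011"  (len 4)
step 2: "01110"  (len 5)
step 3: "1110"  (len 4)
step 4: "1100000"  (len 7)
step 5: "10000010"  (len 8)
step 6: "0000010100"  (len 10)
step 7: "000010100"  (len 9)
step 8: "00010100"  (len 8)
step 9: "0010100"  (len 7)
step 10: "010100"  (len 6)
step 11: "10100"  (len 5)
step 12: "0100100"  (len 7)
step 13: "100100"  (len 6)
step 14: "0010010"  (len 7)
step 15: "010010"  (len 6)
step 16: "10010"  (len 5)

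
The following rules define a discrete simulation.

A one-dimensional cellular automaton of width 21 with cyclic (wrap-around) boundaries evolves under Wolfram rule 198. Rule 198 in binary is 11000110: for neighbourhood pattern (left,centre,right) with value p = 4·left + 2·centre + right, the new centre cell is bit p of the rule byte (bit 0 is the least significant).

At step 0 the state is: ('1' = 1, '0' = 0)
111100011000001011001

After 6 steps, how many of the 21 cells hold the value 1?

gen 0: 111100011000001011001
gen 1: 111100101000011001010
gen 2: 011101101000101011010
gen 3: 101100101001101001010
gen 4: 100101101010101011010
gen 5: 101100101010101001010
gen 6: 100101101010101011010

11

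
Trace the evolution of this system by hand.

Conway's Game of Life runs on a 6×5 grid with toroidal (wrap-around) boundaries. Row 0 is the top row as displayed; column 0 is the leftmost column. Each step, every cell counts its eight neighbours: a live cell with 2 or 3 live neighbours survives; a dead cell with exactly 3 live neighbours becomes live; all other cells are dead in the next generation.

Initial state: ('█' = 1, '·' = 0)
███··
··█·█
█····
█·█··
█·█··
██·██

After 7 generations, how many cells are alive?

gen 0: ███··
··█·█
█····
█·█··
█·█··
██·██
gen 1: ·····
··███
█··██
█···█
··█··
···█·
gen 2: ··█·█
█·█··
·██··
██···
···██
·····
gen 3: ·█·█·
█·█··
··█··
██·██
█···█
····█
gen 4: █████
··██·
··█··
·███·
·█···
···██
gen 5: ██···
█····
·····
·█·█·
██··█
·····
gen 6: ██···
██···
·····
·██·█
███·█
····█
gen 7: ·█··█
██···
··█··
··█·█
··█·█
··███

12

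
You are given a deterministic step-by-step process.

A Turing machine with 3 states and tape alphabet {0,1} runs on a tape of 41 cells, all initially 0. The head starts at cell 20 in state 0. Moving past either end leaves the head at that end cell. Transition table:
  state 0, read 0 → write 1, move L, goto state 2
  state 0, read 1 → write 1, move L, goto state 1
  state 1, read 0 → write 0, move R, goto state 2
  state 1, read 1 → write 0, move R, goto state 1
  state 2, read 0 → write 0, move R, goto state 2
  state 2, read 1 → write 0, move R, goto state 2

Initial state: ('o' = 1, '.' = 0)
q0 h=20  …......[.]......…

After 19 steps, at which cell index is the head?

37

0) q0 h=20  …......[.]......…
1) q2 h=19  …......[.]o.....…
2) q2 h=20  …......[o]......…
3) q2 h=21  …......[.]......…
4) q2 h=22  …......[.]......…
5) q2 h=23  …......[.]......…
6) q2 h=24  …......[.]......…
7) q2 h=25  …......[.]......…
8) q2 h=26  …......[.]......…
9) q2 h=27  …......[.]......…
10) q2 h=28  …......[.]......…
11) q2 h=29  …......[.]......…
12) q2 h=30  …......[.]......…
13) q2 h=31  …......[.]......…
14) q2 h=32  …......[.]......…
15) q2 h=33  …......[.]......…
16) q2 h=34  …......[.]......|
17) q2 h=35  …......[.].....|
18) q2 h=36  …......[.]....|
19) q2 h=37  …......[.]...|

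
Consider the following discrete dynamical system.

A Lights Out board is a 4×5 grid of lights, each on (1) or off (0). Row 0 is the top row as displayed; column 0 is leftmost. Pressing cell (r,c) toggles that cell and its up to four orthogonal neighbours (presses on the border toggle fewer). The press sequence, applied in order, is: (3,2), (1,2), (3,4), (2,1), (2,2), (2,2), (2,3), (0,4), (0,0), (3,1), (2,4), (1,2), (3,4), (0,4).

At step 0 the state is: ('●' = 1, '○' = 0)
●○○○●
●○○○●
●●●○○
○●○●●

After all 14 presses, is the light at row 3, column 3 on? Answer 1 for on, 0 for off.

1

step 0: ●○○○●
●○○○●
●●●○○
○●○●●
step 1: ●○○○●
●○○○●
●●○○○
○○●○●
step 2: ●○●○●
●●●●●
●●●○○
○○●○●
step 3: ●○●○●
●●●●●
●●●○●
○○●●○
step 4: ●○●○●
●○●●●
○○○○●
○●●●○
step 5: ●○●○●
●○○●●
○●●●●
○●○●○
step 6: ●○●○●
●○●●●
○○○○●
○●●●○
step 7: ●○●○●
●○●○●
○○●●○
○●●○○
step 8: ●○●●○
●○●○○
○○●●○
○●●○○
step 9: ○●●●○
○○●○○
○○●●○
○●●○○
step 10: ○●●●○
○○●○○
○●●●○
●○○○○
step 11: ○●●●○
○○●○●
○●●○●
●○○○●
step 12: ○●○●○
○●○●●
○●○○●
●○○○●
step 13: ○●○●○
○●○●●
○●○○○
●○○●○
step 14: ○●○○●
○●○●○
○●○○○
●○○●○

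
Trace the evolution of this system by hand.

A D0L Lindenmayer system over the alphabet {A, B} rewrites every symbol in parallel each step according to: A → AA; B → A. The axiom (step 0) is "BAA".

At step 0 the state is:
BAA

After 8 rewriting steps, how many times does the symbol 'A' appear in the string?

640

t=0: BAA
t=1: AAAAA
t=2: AAAAAAAAAA
t=3: AAAAAAAAAAAAAAAAAAAA
t=4: AAAAAAAAAAAAAAAAAAAAAAAAAAAAAAAAAAAAAAAA
t=5: AAAAAAAAAAAAAAAAAAAAAAAAAAAAAAAAAAAAAAAAAAAAAAAAAAAAAAAAAAAAAAAAAAAAAAAAAAAAAAAA
t=6: AAAAAAAAAAAAAAAAAAAAAAAAAAAAAAAAAAAAAAAAAAAAAAAAAAAAAAAAAA…AAAAAAAAAAAAAAAAAAAAAAAAAAAAAAAAAAAAAAAAAAAAAAAAAAAAAAAAAA  (len 160)
t=7: AAAAAAAAAAAAAAAAAAAAAAAAAAAAAAAAAAAAAAAAAAAAAAAAAAAAAAAAAA…AAAAAAAAAAAAAAAAAAAAAAAAAAAAAAAAAAAAAAAAAAAAAAAAAAAAAAAAAA  (len 320)
t=8: AAAAAAAAAAAAAAAAAAAAAAAAAAAAAAAAAAAAAAAAAAAAAAAAAAAAAAAAAA…AAAAAAAAAAAAAAAAAAAAAAAAAAAAAAAAAAAAAAAAAAAAAAAAAAAAAAAAAA  (len 640)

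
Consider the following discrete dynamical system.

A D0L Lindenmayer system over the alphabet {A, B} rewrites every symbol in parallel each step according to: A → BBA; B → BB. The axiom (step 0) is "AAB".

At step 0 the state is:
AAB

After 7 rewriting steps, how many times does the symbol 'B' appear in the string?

0) AAB
1) BBABBABB
2) BBBBBBABBBBBBABBBB
3) BBBBBBBBBBBBBBABBBBBBBBBBBBBBABBBBBBBB
4) BBBBBBBBBBBBBBBBBBBBBBBBBBBBBBABBBBBBBBBBBBBBBBBBBBBBBBBBBBBBABBBBBBBBBBBBBBBB
5) BBBBBBBBBBBBBBBBBBBBBBBBBBBBBBBBBBBBBBBBBBBBBBBBBBBBBBBBBB…BBBBBBBBBBBBBBBBBBBBBBBBBABBBBBBBBBBBBBBBBBBBBBBBBBBBBBBBB  (len 158)
6) BBBBBBBBBBBBBBBBBBBBBBBBBBBBBBBBBBBBBBBBBBBBBBBBBBBBBBBBBB…BBBBBBBBBBBBBBBBBBBBBBBBBBBBBBBBBBBBBBBBBBBBBBBBBBBBBBBBBB  (len 318)
7) BBBBBBBBBBBBBBBBBBBBBBBBBBBBBBBBBBBBBBBBBBBBBBBBBBBBBBBBBB…BBBBBBBBBBBBBBBBBBBBBBBBBBBBBBBBBBBBBBBBBBBBBBBBBBBBBBBBBB  (len 638)

636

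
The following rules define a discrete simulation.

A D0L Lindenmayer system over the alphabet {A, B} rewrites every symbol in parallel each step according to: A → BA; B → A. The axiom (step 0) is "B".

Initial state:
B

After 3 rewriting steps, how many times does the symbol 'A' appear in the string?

2

k=0  B
k=1  A
k=2  BA
k=3  ABA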